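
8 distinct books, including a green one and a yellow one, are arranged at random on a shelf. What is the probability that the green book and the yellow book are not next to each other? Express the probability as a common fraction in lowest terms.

There are 8! = 40320 arrangements.
Arrangements with the green book and the yellow book adjacent: 2·7! = 10080.
So not adjacent: 40320 − 10080 = 30240, probability 30240/40320 = 3/4.

3/4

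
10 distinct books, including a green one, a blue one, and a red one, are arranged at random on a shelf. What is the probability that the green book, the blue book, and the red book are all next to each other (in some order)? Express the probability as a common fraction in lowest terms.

1/15

There are 10! = 3628800 arrangements.
Treat the three as one block: 8! placements × 3! orders within the block = 40320·6 = 241920.
Probability = 241920/3628800 = 1/15.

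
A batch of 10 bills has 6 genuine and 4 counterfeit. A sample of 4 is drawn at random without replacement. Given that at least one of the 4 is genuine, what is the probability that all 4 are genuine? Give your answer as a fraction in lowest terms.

15/209

Work in counts. Selections with at least one genuine: C(10,4) − C(4,4) = 210 − 1 = 209.
Of those, selections where all 4 are genuine: C(6,4) = 15.
Conditional probability = 15/209.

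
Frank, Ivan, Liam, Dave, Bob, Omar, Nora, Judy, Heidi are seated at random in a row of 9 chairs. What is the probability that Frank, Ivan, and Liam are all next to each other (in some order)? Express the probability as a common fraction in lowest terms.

There are 9! = 362880 arrangements.
Treat the three as one block: 7! placements × 3! orders within the block = 5040·6 = 30240.
Probability = 30240/362880 = 1/12.

1/12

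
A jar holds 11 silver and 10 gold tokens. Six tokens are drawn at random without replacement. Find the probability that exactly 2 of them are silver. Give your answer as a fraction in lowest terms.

275/1292

Total number of selections: C(21,6) = 54264.
Selections with exactly 2 silver: choose 2 of the 11 silver and 4 of the 10 gold, C(11,2)·C(10,4) = 55·210 = 11550.
Probability = 11550/54264 = 275/1292.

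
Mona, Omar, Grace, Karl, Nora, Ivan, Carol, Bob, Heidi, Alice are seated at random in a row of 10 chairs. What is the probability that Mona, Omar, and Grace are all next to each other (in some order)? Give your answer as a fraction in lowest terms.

There are 10! = 3628800 arrangements.
Treat the three as one block: 8! placements × 3! orders within the block = 40320·6 = 241920.
Probability = 241920/3628800 = 1/15.

1/15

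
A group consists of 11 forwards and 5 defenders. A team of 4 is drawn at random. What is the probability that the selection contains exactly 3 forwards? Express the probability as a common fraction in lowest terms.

165/364

Total number of selections: C(16,4) = 1820.
Selections with exactly 3 forwards: choose 3 of the 11 forwards and 1 of the 5 defenders, C(11,3)·C(5,1) = 165·5 = 825.
Probability = 825/1820 = 165/364.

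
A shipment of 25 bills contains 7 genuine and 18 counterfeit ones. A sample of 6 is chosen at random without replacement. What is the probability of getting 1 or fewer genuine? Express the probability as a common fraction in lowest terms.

Total selections: C(25,6) = 177100.
Favorable selections (1 or fewer genuine): C(7,0)·C(18,6) + C(7,1)·C(18,5) = 18564 + 59976 = 78540.
Probability = 78540/177100 = 51/115.

51/115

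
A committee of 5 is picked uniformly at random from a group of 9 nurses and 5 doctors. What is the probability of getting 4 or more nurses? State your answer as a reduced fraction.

Total selections: C(14,5) = 2002.
Favorable selections (4 or more nurses): C(9,4)·C(5,1) + C(9,5)·C(5,0) = 630 + 126 = 756.
Probability = 756/2002 = 54/143.

54/143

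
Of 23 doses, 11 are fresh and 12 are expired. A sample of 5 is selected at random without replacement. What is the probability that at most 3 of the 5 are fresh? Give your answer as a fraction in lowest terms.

There are C(23,5) = 33649 ways to choose the 5.
Favorable selections (at most 3 fresh): C(11,0)·C(12,5) + C(11,1)·C(12,4) + C(11,2)·C(12,3) + C(11,3)·C(12,2) = 792 + 5445 + 12100 + 10890 = 29227.
Probability = 29227/33649 = 2657/3059.

2657/3059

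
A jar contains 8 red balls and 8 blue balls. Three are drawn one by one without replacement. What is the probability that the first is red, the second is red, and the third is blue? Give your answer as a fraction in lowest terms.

2/15

Multiply the conditional probabilities at each draw: 8/16 · 7/15 · 8/14 = 448/3360 = 2/15.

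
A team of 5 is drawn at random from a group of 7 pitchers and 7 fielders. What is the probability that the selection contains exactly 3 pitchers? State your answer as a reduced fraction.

105/286

There are C(14,5) = 2002 ways to choose 5 from 14.
Selections with exactly 3 pitchers: choose 3 of the 7 pitchers and 2 of the 7 fielders, C(7,3)·C(7,2) = 35·21 = 735.
Probability = 735/2002 = 105/286.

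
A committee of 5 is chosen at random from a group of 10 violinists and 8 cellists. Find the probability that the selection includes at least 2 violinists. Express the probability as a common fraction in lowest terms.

There are C(18,5) = 8568 ways to choose the 5.
Count the complement (fewer than 2 violinists): C(10,0)·C(8,5) + C(10,1)·C(8,4) = 56 + 700 = 756.
Probability = 1 − 756/8568 = 7812/8568 = 31/34.

31/34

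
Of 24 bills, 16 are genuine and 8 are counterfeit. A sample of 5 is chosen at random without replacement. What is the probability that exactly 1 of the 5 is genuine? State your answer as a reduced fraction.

20/759

Total number of selections: C(24,5) = 42504.
Selections with exactly 1 genuine: choose 1 of the 16 genuine and 4 of the 8 counterfeit, C(16,1)·C(8,4) = 16·70 = 1120.
Probability = 1120/42504 = 20/759.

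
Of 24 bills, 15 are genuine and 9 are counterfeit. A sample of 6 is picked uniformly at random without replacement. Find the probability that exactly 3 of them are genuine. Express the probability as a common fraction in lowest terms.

Total number of selections: C(24,6) = 134596.
Selections with exactly 3 genuine: choose 3 of the 15 genuine and 3 of the 9 counterfeit, C(15,3)·C(9,3) = 455·84 = 38220.
Probability = 38220/134596 = 1365/4807.

1365/4807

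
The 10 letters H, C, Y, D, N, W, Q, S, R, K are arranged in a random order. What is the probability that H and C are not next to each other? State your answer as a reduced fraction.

There are 10! = 3628800 arrangements.
Arrangements with H and C adjacent: 2·9! = 725760.
So not adjacent: 3628800 − 725760 = 2903040, probability 2903040/3628800 = 4/5.

4/5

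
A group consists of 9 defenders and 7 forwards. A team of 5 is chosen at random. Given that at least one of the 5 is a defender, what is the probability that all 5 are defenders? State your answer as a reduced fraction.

Work in counts. Selections with at least one defender: C(16,5) − C(7,5) = 4368 − 21 = 4347.
Of those, selections where all 5 are defenders: C(9,5) = 126.
Conditional probability = 126/4347 = 2/69.

2/69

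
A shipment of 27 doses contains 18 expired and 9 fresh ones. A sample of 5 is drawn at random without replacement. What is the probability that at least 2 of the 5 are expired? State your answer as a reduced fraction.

4352/4485

There are C(27,5) = 80730 ways to choose the 5.
Favorable selections (at least 2 expired): C(18,2)·C(9,3) + C(18,3)·C(9,2) + C(18,4)·C(9,1) + C(18,5)·C(9,0) = 12852 + 29376 + 27540 + 8568 = 78336.
Probability = 78336/80730 = 4352/4485.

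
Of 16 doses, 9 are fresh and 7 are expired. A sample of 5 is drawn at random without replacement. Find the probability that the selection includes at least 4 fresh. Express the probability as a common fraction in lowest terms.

3/13

There are C(16,5) = 4368 ways to choose the 5.
Favorable selections (at least 4 fresh): C(9,4)·C(7,1) + C(9,5)·C(7,0) = 882 + 126 = 1008.
Probability = 1008/4368 = 3/13.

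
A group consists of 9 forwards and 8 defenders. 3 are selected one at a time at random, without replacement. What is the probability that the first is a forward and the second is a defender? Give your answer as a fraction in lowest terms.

9/34

Multiply the conditional probabilities at each draw: 9/17 · 8/16 = 72/272 = 9/34.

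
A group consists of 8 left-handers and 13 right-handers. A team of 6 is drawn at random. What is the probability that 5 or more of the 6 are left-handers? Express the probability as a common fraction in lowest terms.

Total selections: C(21,6) = 54264.
Favorable selections (5 or more left-handers): C(8,5)·C(13,1) + C(8,6)·C(13,0) = 728 + 28 = 756.
Probability = 756/54264 = 9/646.

9/646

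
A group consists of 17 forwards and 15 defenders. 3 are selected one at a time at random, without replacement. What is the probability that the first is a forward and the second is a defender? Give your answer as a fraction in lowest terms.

255/992

Multiply the conditional probabilities at each draw: 17/32 · 15/31 = 255/992.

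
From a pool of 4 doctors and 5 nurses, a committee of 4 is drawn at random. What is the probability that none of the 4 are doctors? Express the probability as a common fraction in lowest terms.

There are C(9,4) = 126 possible selections.
Selections with no doctors (all nurses): C(5,4) = 5.
Probability = 5/126.

5/126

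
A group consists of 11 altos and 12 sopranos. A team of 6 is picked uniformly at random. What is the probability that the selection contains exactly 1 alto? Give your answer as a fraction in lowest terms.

264/3059

There are C(23,6) = 100947 ways to choose 6 from 23.
Selections with exactly 1 alto: choose 1 of the 11 altos and 5 of the 12 sopranos, C(11,1)·C(12,5) = 11·792 = 8712.
Probability = 8712/100947 = 264/3059.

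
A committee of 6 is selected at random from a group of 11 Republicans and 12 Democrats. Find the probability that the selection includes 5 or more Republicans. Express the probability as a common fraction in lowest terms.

Total selections: C(23,6) = 100947.
Favorable selections (5 or more Republicans): C(11,5)·C(12,1) + C(11,6)·C(12,0) = 5544 + 462 = 6006.
Probability = 6006/100947 = 26/437.

26/437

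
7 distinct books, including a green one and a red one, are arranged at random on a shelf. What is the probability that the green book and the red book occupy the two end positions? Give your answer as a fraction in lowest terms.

There are 7! = 5040 arrangements.
Place the green book and the red book at the ends in 2 ways, arrange the remaining 5 in 5! = 120 ways: 2·120 = 240.
Probability = 240/5040 = 1/21.

1/21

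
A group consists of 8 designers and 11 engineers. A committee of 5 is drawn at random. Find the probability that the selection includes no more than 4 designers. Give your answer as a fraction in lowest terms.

There are C(19,5) = 11628 ways to choose the 5.
The complement is exactly 5 designers: C(8,5)·C(11,0) = 56.
Probability = 1 − 56/11628 = 11572/11628 = 2893/2907.

2893/2907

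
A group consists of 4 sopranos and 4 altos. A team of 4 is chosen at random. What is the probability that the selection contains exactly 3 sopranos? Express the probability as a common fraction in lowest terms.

There are C(8,4) = 70 ways to choose 4 from 8.
Selections with exactly 3 sopranos: choose 3 of the 4 sopranos and 1 of the 4 altos, C(4,3)·C(4,1) = 4·4 = 16.
Probability = 16/70 = 8/35.

8/35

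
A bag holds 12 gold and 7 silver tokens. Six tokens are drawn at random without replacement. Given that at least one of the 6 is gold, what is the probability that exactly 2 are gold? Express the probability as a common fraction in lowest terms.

Work in counts. Selections with at least one gold: C(19,6) − C(7,6) = 27132 − 7 = 27125.
Of those, selections where exactly 2 are gold: C(12,2)·C(7,4) = 66·35 = 2310.
Conditional probability = 2310/27125 = 66/775.

66/775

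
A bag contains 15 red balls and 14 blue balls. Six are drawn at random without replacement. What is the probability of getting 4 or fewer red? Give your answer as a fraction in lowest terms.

Total selections: C(29,6) = 475020.
Count the complement (more than 4 red): C(15,5)·C(14,1) + C(15,6)·C(14,0) = 42042 + 5005 = 47047.
Probability = 1 − 47047/475020 = 427973/475020 = 4703/5220.

4703/5220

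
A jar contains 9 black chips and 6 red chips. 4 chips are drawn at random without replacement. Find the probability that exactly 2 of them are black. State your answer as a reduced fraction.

36/91

The sample space is all 4-subsets of the 15: C(15,4) = 1365.
Selections with exactly 2 black: choose 2 of the 9 black and 2 of the 6 red, C(9,2)·C(6,2) = 36·15 = 540.
Probability = 540/1365 = 36/91.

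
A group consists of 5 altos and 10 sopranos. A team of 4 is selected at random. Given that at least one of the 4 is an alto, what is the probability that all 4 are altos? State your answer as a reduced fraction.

1/231

Work in counts. Selections with at least one alto: C(15,4) − C(10,4) = 1365 − 210 = 1155.
Of those, selections where all 4 are altos: C(5,4) = 5.
Conditional probability = 5/1155 = 1/231.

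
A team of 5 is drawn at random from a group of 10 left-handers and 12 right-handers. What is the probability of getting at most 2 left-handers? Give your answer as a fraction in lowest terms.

79/133

Total selections: C(22,5) = 26334.
Favorable selections (at most 2 left-handers): C(10,0)·C(12,5) + C(10,1)·C(12,4) + C(10,2)·C(12,3) = 792 + 4950 + 9900 = 15642.
Probability = 15642/26334 = 79/133.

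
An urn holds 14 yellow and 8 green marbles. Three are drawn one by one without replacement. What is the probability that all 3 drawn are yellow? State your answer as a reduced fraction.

Multiply the conditional probabilities at each draw: 14/22 · 13/21 · 12/20 = 2184/9240 = 13/55.

13/55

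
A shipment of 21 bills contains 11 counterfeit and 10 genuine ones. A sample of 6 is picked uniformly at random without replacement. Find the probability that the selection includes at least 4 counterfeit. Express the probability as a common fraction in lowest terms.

Total selections: C(21,6) = 54264.
Favorable selections (at least 4 counterfeit): C(11,4)·C(10,2) + C(11,5)·C(10,1) + C(11,6)·C(10,0) = 14850 + 4620 + 462 = 19932.
Probability = 19932/54264 = 1661/4522.

1661/4522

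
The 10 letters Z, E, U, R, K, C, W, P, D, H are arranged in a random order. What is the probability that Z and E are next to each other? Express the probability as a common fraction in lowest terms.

There are 10! = 3628800 arrangements.
Treat Z and E as a block: 9! arrangements of the blocks × 2 orders within the block = 2·362880 = 725760.
Probability = 725760/3628800 = 1/5.

1/5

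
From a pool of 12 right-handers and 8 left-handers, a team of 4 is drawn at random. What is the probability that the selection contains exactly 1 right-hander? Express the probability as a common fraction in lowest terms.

224/1615

There are C(20,4) = 4845 ways to choose 4 from 20.
Selections with exactly 1 right-hander: choose 1 of the 12 right-handers and 3 of the 8 left-handers, C(12,1)·C(8,3) = 12·56 = 672.
Probability = 672/4845 = 224/1615.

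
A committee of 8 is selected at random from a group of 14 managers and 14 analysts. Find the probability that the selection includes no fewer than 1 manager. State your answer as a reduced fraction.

1034/1035

There are C(28,8) = 3108105 ways to choose the 8.
The complement is all 8 are analysts: C(14,8) = 3003.
Probability = 1 − 3003/3108105 = 3105102/3108105 = 1034/1035.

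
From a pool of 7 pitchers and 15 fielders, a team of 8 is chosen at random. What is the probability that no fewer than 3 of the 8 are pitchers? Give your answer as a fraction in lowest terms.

Total selections: C(22,8) = 319770.
Count the complement (fewer than 3 pitchers): C(7,0)·C(15,8) + C(7,1)·C(15,7) + C(7,2)·C(15,6) = 6435 + 45045 + 105105 = 156585.
Probability = 1 − 156585/319770 = 163185/319770 = 989/1938.

989/1938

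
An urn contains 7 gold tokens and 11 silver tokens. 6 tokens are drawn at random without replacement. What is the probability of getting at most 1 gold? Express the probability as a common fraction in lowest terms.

There are C(18,6) = 18564 ways to choose the 6.
Favorable selections (at most 1 gold): C(7,0)·C(11,6) + C(7,1)·C(11,5) = 462 + 3234 = 3696.
Probability = 3696/18564 = 44/221.

44/221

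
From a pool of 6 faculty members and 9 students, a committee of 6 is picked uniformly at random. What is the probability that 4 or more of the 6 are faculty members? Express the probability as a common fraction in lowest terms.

17/143

Total selections: C(15,6) = 5005.
Favorable selections (4 or more faculty members): C(6,4)·C(9,2) + C(6,5)·C(9,1) + C(6,6)·C(9,0) = 540 + 54 + 1 = 595.
Probability = 595/5005 = 17/143.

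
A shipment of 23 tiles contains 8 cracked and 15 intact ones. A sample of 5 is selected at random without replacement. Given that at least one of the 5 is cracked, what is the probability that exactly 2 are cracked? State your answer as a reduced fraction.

Work in counts. Selections with at least one cracked: C(23,5) − C(15,5) = 33649 − 3003 = 30646.
Of those, selections where exactly 2 are cracked: C(8,2)·C(15,3) = 28·455 = 12740.
Conditional probability = 12740/30646 = 910/2189.

910/2189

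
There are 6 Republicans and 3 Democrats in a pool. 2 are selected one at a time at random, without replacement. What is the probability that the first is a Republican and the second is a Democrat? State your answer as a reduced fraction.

1/4

Multiply the conditional probabilities at each draw: 6/9 · 3/8 = 18/72 = 1/4.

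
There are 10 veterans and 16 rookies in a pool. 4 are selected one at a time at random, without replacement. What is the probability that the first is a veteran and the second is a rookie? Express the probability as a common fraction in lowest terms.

Multiply the conditional probabilities at each draw: 10/26 · 16/25 = 160/650 = 16/65.

16/65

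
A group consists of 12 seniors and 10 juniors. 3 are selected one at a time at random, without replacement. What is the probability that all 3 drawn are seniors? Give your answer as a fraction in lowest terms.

1/7

Multiply the conditional probabilities at each draw: 12/22 · 11/21 · 10/20 = 1320/9240 = 1/7.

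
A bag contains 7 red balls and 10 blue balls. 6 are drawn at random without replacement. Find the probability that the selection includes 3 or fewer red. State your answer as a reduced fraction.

189/221

There are C(17,6) = 12376 ways to choose the 6.
Count the complement (more than 3 red): C(7,4)·C(10,2) + C(7,5)·C(10,1) + C(7,6)·C(10,0) = 1575 + 210 + 7 = 1792.
Probability = 1 − 1792/12376 = 10584/12376 = 189/221.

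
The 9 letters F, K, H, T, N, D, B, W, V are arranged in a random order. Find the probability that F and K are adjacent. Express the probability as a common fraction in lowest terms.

There are 9! = 362880 arrangements.
Treat F and K as a block: 8! arrangements of the blocks × 2 orders within the block = 2·40320 = 80640.
Probability = 80640/362880 = 2/9.

2/9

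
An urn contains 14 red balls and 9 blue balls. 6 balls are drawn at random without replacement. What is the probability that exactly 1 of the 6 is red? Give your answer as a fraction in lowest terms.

84/4807

There are C(23,6) = 100947 ways to choose 6 from 23.
Selections with exactly 1 red: choose 1 of the 14 red and 5 of the 9 blue, C(14,1)·C(9,5) = 14·126 = 1764.
Probability = 1764/100947 = 84/4807.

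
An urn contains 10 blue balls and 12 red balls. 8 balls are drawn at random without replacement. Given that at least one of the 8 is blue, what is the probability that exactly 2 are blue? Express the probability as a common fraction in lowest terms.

Work in counts. Selections with at least one blue: C(22,8) − C(12,8) = 319770 − 495 = 319275.
Of those, selections where exactly 2 are blue: C(10,2)·C(12,6) = 45·924 = 41580.
Conditional probability = 41580/319275 = 28/215.

28/215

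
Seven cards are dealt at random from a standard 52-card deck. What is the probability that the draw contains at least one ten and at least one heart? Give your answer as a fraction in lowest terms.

53122231/133784560

There are C(52,7) = 133784560 possible draws.
By inclusion-exclusion on the complements, draws missing all tens or all hearts: C(48,7) + C(39,7) − C(36,7) = 73629072 + 15380937 − 8347680 = 80662329.
So draws with at least one of each: 133784560 − 80662329 = 53122231, probability 53122231/133784560.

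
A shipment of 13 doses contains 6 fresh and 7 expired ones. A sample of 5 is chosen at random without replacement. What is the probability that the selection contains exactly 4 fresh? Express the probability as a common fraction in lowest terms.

Total number of selections: C(13,5) = 1287.
Selections with exactly 4 fresh: choose 4 of the 6 fresh and 1 of the 7 expired, C(6,4)·C(7,1) = 15·7 = 105.
Probability = 105/1287 = 35/429.

35/429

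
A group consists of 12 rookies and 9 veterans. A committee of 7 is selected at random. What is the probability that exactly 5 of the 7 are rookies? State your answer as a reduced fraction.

Total number of selections: C(21,7) = 116280.
Selections with exactly 5 rookies: choose 5 of the 12 rookies and 2 of the 9 veterans, C(12,5)·C(9,2) = 792·36 = 28512.
Probability = 28512/116280 = 396/1615.

396/1615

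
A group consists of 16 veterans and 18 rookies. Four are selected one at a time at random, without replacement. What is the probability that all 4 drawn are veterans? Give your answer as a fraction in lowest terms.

Multiply the conditional probabilities at each draw: 16/34 · 15/33 · 14/32 · 13/31 = 43680/1113024 = 455/11594.

455/11594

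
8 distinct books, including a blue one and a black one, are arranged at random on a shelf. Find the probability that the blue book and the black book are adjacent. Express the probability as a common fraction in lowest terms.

There are 8! = 40320 arrangements.
Treat the blue book and the black book as a block: 7! arrangements of the blocks × 2 orders within the block = 2·5040 = 10080.
Probability = 10080/40320 = 1/4.

1/4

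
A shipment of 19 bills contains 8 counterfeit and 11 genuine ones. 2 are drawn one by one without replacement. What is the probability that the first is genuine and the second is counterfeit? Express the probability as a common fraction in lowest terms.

Multiply the conditional probabilities at each draw: 11/19 · 8/18 = 88/342 = 44/171.

44/171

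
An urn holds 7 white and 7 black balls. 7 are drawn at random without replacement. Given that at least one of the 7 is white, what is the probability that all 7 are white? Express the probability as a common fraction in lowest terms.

1/3431

Work in counts. Selections with at least one white: C(14,7) − C(7,7) = 3432 − 1 = 3431.
Of those, selections where all 7 are white: C(7,7) = 1.
Conditional probability = 1/3431.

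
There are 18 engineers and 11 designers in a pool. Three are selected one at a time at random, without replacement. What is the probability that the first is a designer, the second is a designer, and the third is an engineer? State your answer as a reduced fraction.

Multiply the conditional probabilities at each draw: 11/29 · 10/28 · 18/27 = 1980/21924 = 55/609.

55/609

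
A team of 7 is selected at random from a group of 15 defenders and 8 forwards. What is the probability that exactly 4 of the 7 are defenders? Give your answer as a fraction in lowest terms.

25480/81719

The sample space is all 7-subsets of the 23: C(23,7) = 245157.
Selections with exactly 4 defenders: choose 4 of the 15 defenders and 3 of the 8 forwards, C(15,4)·C(8,3) = 1365·56 = 76440.
Probability = 76440/245157 = 25480/81719.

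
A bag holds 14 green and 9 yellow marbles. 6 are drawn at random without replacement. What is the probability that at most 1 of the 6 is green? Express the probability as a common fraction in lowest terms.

8/437

There are C(23,6) = 100947 ways to choose the 6.
Favorable selections (at most 1 green): C(14,0)·C(9,6) + C(14,1)·C(9,5) = 84 + 1764 = 1848.
Probability = 1848/100947 = 8/437.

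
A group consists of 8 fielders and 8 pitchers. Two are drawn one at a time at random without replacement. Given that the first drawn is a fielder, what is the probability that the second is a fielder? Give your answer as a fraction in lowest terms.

After removing one fielder, 15 remain: 7 fielders and 8 pitchers.
So the probability the next is a fielder is 7/15.

7/15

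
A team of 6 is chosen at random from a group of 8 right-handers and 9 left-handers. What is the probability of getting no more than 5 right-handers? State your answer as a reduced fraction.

There are C(17,6) = 12376 ways to choose the 6.
Favorable selections (no more than 5 right-handers): C(8,0)·C(9,6) + C(8,1)·C(9,5) + C(8,2)·C(9,4) + C(8,3)·C(9,3) + C(8,4)·C(9,2) + C(8,5)·C(9,1) = 84 + 1008 + 3528 + 4704 + 2520 + 504 = 12348.
Probability = 12348/12376 = 441/442.

441/442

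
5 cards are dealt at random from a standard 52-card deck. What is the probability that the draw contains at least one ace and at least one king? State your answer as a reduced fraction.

6509/64974

There are C(52,5) = 2598960 possible draws.
By inclusion-exclusion on the complements, draws missing all aces or all kings: C(48,5) + C(48,5) − C(44,5) = 1712304 + 1712304 − 1086008 = 2338600.
So draws with at least one of each: 2598960 − 2338600 = 260360, probability 260360/2598960 = 6509/64974.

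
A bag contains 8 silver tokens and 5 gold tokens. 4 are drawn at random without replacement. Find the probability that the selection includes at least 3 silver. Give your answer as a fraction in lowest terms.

70/143

Total selections: C(13,4) = 715.
Favorable selections (at least 3 silver): C(8,3)·C(5,1) + C(8,4)·C(5,0) = 280 + 70 = 350.
Probability = 350/715 = 70/143.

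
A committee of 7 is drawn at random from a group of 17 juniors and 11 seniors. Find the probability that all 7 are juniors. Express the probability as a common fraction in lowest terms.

17/1035

There are C(28,7) = 1184040 possible selections.
Selections with all juniors: C(17,7) = 19448.
Probability = 19448/1184040 = 17/1035.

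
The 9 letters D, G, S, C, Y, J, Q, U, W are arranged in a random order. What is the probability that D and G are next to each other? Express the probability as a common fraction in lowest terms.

There are 9! = 362880 arrangements.
Treat D and G as a block: 8! arrangements of the blocks × 2 orders within the block = 2·40320 = 80640.
Probability = 80640/362880 = 2/9.

2/9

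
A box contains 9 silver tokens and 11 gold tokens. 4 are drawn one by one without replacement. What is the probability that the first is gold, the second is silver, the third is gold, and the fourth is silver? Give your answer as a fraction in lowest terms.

Multiply the conditional probabilities at each draw: 11/20 · 9/19 · 10/18 · 8/17 = 7920/116280 = 22/323.

22/323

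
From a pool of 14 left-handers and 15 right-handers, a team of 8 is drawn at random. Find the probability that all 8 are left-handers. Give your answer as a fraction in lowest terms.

7/10005

There are C(29,8) = 4292145 possible selections.
Selections with all left-handers: C(14,8) = 3003.
Probability = 3003/4292145 = 7/10005.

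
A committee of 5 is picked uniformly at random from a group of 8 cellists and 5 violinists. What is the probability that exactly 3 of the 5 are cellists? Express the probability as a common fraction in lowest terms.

Total number of selections: C(13,5) = 1287.
Selections with exactly 3 cellists: choose 3 of the 8 cellists and 2 of the 5 violinists, C(8,3)·C(5,2) = 56·10 = 560.
Probability = 560/1287.

560/1287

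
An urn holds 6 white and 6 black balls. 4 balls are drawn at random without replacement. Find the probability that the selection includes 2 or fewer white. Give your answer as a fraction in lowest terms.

8/11

There are C(12,4) = 495 ways to choose the 4.
Count the complement (more than 2 white): C(6,3)·C(6,1) + C(6,4)·C(6,0) = 120 + 15 = 135.
Probability = 1 − 135/495 = 360/495 = 8/11.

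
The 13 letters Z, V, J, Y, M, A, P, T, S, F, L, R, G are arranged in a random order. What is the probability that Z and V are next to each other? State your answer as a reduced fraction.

2/13

There are 13! = 6227020800 arrangements.
Treat Z and V as a block: 12! arrangements of the blocks × 2 orders within the block = 2·479001600 = 958003200.
Probability = 958003200/6227020800 = 2/13.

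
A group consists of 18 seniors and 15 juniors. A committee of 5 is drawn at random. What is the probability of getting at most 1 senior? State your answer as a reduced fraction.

Total selections: C(33,5) = 237336.
Favorable selections (at most 1 senior): C(18,0)·C(15,5) + C(18,1)·C(15,4) = 3003 + 24570 = 27573.
Probability = 27573/237336 = 9191/79112.

9191/79112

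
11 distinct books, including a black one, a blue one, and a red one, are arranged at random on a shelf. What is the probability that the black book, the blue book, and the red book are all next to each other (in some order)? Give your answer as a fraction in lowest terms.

3/55

There are 11! = 39916800 arrangements.
Treat the three as one block: 9! placements × 3! orders within the block = 362880·6 = 2177280.
Probability = 2177280/39916800 = 3/55.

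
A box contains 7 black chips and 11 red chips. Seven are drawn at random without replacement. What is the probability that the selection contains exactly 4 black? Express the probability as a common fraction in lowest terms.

1925/10608

The sample space is all 7-subsets of the 18: C(18,7) = 31824.
Selections with exactly 4 black: choose 4 of the 7 black and 3 of the 11 red, C(7,4)·C(11,3) = 35·165 = 5775.
Probability = 5775/31824 = 1925/10608.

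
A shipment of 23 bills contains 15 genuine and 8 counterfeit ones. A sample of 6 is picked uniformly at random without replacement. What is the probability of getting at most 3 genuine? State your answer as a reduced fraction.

4814/14421

There are C(23,6) = 100947 ways to choose the 6.
Count the complement (more than 3 genuine): C(15,4)·C(8,2) + C(15,5)·C(8,1) + C(15,6)·C(8,0) = 38220 + 24024 + 5005 = 67249.
Probability = 1 − 67249/100947 = 33698/100947 = 4814/14421.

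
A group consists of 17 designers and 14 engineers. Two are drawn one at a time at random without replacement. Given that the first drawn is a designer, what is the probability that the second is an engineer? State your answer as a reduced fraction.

7/15

After removing one designer, 30 remain: 16 designers and 14 engineers.
So the probability the next is an engineer is 14/30 = 7/15.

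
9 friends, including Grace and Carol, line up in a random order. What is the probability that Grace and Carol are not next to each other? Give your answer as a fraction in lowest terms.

There are 9! = 362880 arrangements.
Arrangements with Grace and Carol adjacent: 2·8! = 80640.
So not adjacent: 362880 − 80640 = 282240, probability 282240/362880 = 7/9.

7/9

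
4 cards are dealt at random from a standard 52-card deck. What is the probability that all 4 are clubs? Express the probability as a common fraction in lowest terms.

11/4165

There are C(52,4) = 270725 possible 4-card hands.
Hands that are all clubs: C(13,4) = 715.
Probability = 715/270725 = 11/4165.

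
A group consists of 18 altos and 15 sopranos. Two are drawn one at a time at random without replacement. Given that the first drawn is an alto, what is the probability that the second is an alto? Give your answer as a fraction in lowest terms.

After removing one alto, 32 remain: 17 altos and 15 sopranos.
So the probability the next is an alto is 17/32.

17/32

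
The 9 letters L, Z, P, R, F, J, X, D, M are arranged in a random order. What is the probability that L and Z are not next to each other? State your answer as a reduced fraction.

There are 9! = 362880 arrangements.
Arrangements with L and Z adjacent: 2·8! = 80640.
So not adjacent: 362880 − 80640 = 282240, probability 282240/362880 = 7/9.

7/9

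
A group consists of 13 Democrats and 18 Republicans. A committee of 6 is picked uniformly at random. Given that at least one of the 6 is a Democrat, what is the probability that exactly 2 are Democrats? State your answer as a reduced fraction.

6120/18403

Work in counts. Selections with at least one Democrat: C(31,6) − C(18,6) = 736281 − 18564 = 717717.
Of those, selections where exactly 2 are Democrats: C(13,2)·C(18,4) = 78·3060 = 238680.
Conditional probability = 238680/717717 = 6120/18403.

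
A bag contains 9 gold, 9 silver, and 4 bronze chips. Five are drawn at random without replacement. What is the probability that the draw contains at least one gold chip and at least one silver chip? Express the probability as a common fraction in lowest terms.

120/133

There are C(22,5) = 26334 possible draws.
By inclusion-exclusion on the complements, draws missing all gold or all silver: C(13,5) + C(13,5) − C(4,5) = 1287 + 1287 − 0 = 2574.
So draws with at least one of each: 26334 − 2574 = 23760, probability 23760/26334 = 120/133.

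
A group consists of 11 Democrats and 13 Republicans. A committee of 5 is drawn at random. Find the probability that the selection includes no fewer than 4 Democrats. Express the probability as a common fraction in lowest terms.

Total selections: C(24,5) = 42504.
Favorable selections (no fewer than 4 Democrats): C(11,4)·C(13,1) + C(11,5)·C(13,0) = 4290 + 462 = 4752.
Probability = 4752/42504 = 18/161.

18/161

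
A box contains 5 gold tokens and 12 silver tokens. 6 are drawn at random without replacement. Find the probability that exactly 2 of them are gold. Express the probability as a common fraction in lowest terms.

There are C(17,6) = 12376 ways to choose 6 from 17.
Selections with exactly 2 gold: choose 2 of the 5 gold and 4 of the 12 silver, C(5,2)·C(12,4) = 10·495 = 4950.
Probability = 4950/12376 = 2475/6188.

2475/6188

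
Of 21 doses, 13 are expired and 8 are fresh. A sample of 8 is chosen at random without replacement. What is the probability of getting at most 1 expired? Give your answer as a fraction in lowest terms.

Total selections: C(21,8) = 203490.
Favorable selections (at most 1 expired): C(13,0)·C(8,8) + C(13,1)·C(8,7) = 1 + 104 = 105.
Probability = 105/203490 = 1/1938.

1/1938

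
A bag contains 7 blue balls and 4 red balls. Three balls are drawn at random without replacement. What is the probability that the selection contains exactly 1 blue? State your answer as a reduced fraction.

14/55

Total number of selections: C(11,3) = 165.
Selections with exactly 1 blue: choose 1 of the 7 blue and 2 of the 4 red, C(7,1)·C(4,2) = 7·6 = 42.
Probability = 42/165 = 14/55.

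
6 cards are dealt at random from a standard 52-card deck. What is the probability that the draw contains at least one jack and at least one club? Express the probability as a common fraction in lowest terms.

6772177/20358520

There are C(52,6) = 20358520 possible draws.
By inclusion-exclusion on the complements, draws missing all jacks or all clubs: C(48,6) + C(39,6) − C(36,6) = 12271512 + 3262623 − 1947792 = 13586343.
So draws with at least one of each: 20358520 − 13586343 = 6772177, probability 6772177/20358520.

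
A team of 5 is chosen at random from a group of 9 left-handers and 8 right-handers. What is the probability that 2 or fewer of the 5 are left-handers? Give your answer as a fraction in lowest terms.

There are C(17,5) = 6188 ways to choose the 5.
Favorable selections (2 or fewer left-handers): C(9,0)·C(8,5) + C(9,1)·C(8,4) + C(9,2)·C(8,3) = 56 + 630 + 2016 = 2702.
Probability = 2702/6188 = 193/442.

193/442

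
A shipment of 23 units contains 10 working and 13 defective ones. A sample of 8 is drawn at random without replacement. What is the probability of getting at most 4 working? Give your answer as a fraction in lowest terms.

12129/14858

Total selections: C(23,8) = 490314.
Favorable selections (at most 4 working): C(10,0)·C(13,8) + C(10,1)·C(13,7) + C(10,2)·C(13,6) + C(10,3)·C(13,5) + C(10,4)·C(13,4) = 1287 + 17160 + 77220 + 154440 + 150150 = 400257.
Probability = 400257/490314 = 12129/14858.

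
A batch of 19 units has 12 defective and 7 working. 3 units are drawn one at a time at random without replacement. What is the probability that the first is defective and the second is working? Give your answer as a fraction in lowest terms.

14/57

Multiply the conditional probabilities at each draw: 12/19 · 7/18 = 84/342 = 14/57.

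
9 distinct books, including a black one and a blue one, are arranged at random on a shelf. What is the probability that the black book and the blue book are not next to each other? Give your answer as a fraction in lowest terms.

7/9

There are 9! = 362880 arrangements.
Arrangements with the black book and the blue book adjacent: 2·8! = 80640.
So not adjacent: 362880 − 80640 = 282240, probability 282240/362880 = 7/9.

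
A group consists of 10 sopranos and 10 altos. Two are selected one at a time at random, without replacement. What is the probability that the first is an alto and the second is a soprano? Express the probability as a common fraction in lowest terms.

5/19

Multiply the conditional probabilities at each draw: 10/20 · 10/19 = 100/380 = 5/19.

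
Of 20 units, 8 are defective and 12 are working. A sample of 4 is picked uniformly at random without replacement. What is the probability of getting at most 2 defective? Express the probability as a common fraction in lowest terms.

4103/4845

There are C(20,4) = 4845 ways to choose the 4.
Favorable selections (at most 2 defective): C(8,0)·C(12,4) + C(8,1)·C(12,3) + C(8,2)·C(12,2) = 495 + 1760 + 1848 = 4103.
Probability = 4103/4845.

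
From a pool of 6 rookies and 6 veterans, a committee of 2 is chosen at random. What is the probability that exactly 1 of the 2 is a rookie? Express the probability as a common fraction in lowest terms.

There are C(12,2) = 66 ways to choose 2 from 12.
Selections with exactly 1 rookie: choose 1 of the 6 rookies and 1 of the 6 veterans, C(6,1)·C(6,1) = 6·6 = 36.
Probability = 36/66 = 6/11.

6/11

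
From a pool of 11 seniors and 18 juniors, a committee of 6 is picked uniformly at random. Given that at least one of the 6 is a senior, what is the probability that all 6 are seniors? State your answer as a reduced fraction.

1/988

Work in counts. Selections with at least one senior: C(29,6) − C(18,6) = 475020 − 18564 = 456456.
Of those, selections where all 6 are seniors: C(11,6) = 462.
Conditional probability = 462/456456 = 1/988.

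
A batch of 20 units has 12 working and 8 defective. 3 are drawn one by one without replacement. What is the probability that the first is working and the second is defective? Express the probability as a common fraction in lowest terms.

24/95

Multiply the conditional probabilities at each draw: 12/20 · 8/19 = 96/380 = 24/95.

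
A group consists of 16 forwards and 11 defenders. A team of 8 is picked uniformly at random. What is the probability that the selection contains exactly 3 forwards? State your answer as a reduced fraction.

1568/13455

The sample space is all 8-subsets of the 27: C(27,8) = 2220075.
Selections with exactly 3 forwards: choose 3 of the 16 forwards and 5 of the 11 defenders, C(16,3)·C(11,5) = 560·462 = 258720.
Probability = 258720/2220075 = 1568/13455.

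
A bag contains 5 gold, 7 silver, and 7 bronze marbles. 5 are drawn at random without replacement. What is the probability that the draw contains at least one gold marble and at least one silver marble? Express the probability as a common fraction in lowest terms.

There are C(19,5) = 11628 possible draws.
By inclusion-exclusion on the complements, draws missing all gold or all silver: C(14,5) + C(12,5) − C(7,5) = 2002 + 792 − 21 = 2773.
So draws with at least one of each: 11628 − 2773 = 8855, probability 8855/11628.

8855/11628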